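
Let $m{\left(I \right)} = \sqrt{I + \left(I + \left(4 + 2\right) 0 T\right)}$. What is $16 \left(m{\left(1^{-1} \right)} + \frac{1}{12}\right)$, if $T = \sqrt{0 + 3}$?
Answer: $\frac{4}{3} + 16 \sqrt{2} \approx 23.961$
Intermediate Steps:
$T = \sqrt{3} \approx 1.732$
$m{\left(I \right)} = \sqrt{2} \sqrt{I}$ ($m{\left(I \right)} = \sqrt{I + \left(I + \left(4 + 2\right) 0 \sqrt{3}\right)} = \sqrt{I + \left(I + 6 \cdot 0 \sqrt{3}\right)} = \sqrt{I + \left(I + 0 \sqrt{3}\right)} = \sqrt{I + \left(I + 0\right)} = \sqrt{I + I} = \sqrt{2 I} = \sqrt{2} \sqrt{I}$)
$16 \left(m{\left(1^{-1} \right)} + \frac{1}{12}\right) = 16 \left(\sqrt{2} \sqrt{1^{-1}} + \frac{1}{12}\right) = 16 \left(\sqrt{2} \sqrt{1} + \frac{1}{12}\right) = 16 \left(\sqrt{2} \cdot 1 + \frac{1}{12}\right) = 16 \left(\sqrt{2} + \frac{1}{12}\right) = 16 \left(\frac{1}{12} + \sqrt{2}\right) = \frac{4}{3} + 16 \sqrt{2}$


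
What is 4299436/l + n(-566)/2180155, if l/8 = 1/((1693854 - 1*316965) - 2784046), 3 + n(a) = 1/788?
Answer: -1299204887739041215773/1717962140 ≈ -7.5625e+11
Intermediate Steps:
n(a) = -2363/788 (n(a) = -3 + 1/788 = -2363/788)
l = -8/1407157 (l = 8/((1693854 - 1*316965) - 2784046) = 8/((1693854 - 316965) - 2784046) = 8/(1376889 - 2784046) = 8/(-1407157) = 8*(-1/1407157) = -8/1407157 ≈ -5.6852e-6)
4299436/l + n(-566)/2180155 = 4299436/(-8/1407157) - 2363/788/2180155 = 4299436*(-1407157/8) - 2363/788*1/2180155 = -1512495365863/2 - 2363/1717962140 = -1299204887739041215773/1717962140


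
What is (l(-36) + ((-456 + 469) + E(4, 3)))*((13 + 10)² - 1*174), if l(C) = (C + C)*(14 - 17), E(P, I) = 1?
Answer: 81650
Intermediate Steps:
l(C) = -6*C (l(C) = (2*C)*(-3) = -6*C)
(l(-36) + ((-456 + 469) + E(4, 3)))*((13 + 10)² - 1*174) = (-6*(-36) + ((-456 + 469) + 1))*((13 + 10)² - 1*174) = (216 + (13 + 1))*(23² - 174) = (216 + 14)*(529 - 174) = 230*355 = 81650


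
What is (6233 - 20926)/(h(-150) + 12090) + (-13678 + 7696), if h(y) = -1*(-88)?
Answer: -72863489/12178 ≈ -5983.2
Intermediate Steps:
h(y) = 88
(6233 - 20926)/(h(-150) + 12090) + (-13678 + 7696) = (6233 - 20926)/(88 + 12090) + (-13678 + 7696) = -14693/12178 - 5982 = -72863489/12178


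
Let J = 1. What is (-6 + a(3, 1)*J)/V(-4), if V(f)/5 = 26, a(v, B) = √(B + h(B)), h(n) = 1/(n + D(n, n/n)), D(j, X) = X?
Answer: -3/65 + √6/260 ≈ -0.036733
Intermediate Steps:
h(n) = 1/(1 + n) (h(n) = 1/(n + n/n) = 1/(n + 1) = 1/(1 + n))
a(v, B) = √(B + 1/(1 + B))
V(f) = 130 (V(f) = 5*26 = 130)
(-6 + a(3, 1)*J)/V(-4) = (-6 + √((1 + 1*(1 + 1))/(1 + 1))*1)/130 = (-6 + √((1 + 1*2)/2)*1)*(1/130) = (-6 + √((1 + 2)/2)*1)*(1/130) = (-6 + √((½)*3)*1)*(1/130) = (-6 + √(3/2)*1)*(1/130) = (-6 + (√6/2)*1)*(1/130) = (-6 + √6/2)*(1/130) = -3/65 + √6/260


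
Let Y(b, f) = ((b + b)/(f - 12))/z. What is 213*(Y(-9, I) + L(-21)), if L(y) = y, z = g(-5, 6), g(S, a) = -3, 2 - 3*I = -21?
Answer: -61983/13 ≈ -4767.9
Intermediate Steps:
I = 23/3 (I = 2/3 - 1/3*(-21) = 2/3 + 7 = 23/3 ≈ 7.6667)
z = -3
Y(b, f) = -2*b/(3*(-12 + f)) (Y(b, f) = ((b + b)/(f - 12))/(-3) = ((2*b)/(-12 + f))*(-1/3) = (2*b/(-12 + f))*(-1/3) = -2*b/(3*(-12 + f)))
213*(Y(-9, I) + L(-21)) = 213*(-2*(-9)/(-36 + 3*(23/3)) - 21) = 213*(-2*(-9)/(-36 + 23) - 21) = 213*(-2*(-9)/(-13) - 21) = 213*(-2*(-9)*(-1/13) - 21) = 213*(-18/13 - 21) = 213*(-291/13) = -61983/13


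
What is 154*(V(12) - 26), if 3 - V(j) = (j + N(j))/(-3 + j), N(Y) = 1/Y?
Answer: -202433/54 ≈ -3748.8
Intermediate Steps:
N(Y) = 1/Y
V(j) = 3 - (j + 1/j)/(-3 + j)
154*(V(12) - 26) = 154*((-1 - 1*12*(9 - 2*12))/(12*(-3 + 12)) - 26) = 154*((1/12)*(-1 - 1*12*(9 - 24))/9 - 26) = 154*((1/12)*(⅑)*(-1 - 1*12*(-15)) - 26) = 154*((1/12)*(⅑)*(-1 + 180) - 26) = 154*((1/12)*(⅑)*179 - 26) = 154*(179/108 - 26) = 154*(-2629/108) = -202433/54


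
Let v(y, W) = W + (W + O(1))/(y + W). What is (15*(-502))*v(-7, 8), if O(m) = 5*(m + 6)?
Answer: -384030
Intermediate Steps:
O(m) = 30 + 5*m (O(m) = 5*(6 + m) = 30 + 5*m)
v(y, W) = W + (35 + W)/(W + y) (v(y, W) = W + (W + (30 + 5*1))/(y + W) = W + (W + (30 + 5))/(W + y) = W + (W + 35)/(W + y) = W + (35 + W)/(W + y))
(15*(-502))*v(-7, 8) = (15*(-502))*((35 + 8 + 8² + 8*(-7))/(8 - 7)) = -7530*(35 + 8 + 64 - 56)/1 = -7530*51 = -384030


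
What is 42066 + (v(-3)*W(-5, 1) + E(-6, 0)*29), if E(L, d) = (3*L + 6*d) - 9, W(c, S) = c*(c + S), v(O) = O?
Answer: 41223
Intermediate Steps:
W(c, S) = c*(S + c)
E(L, d) = -9 + 3*L + 6*d
42066 + (v(-3)*W(-5, 1) + E(-6, 0)*29) = 42066 + (-(-15)*(1 - 5) + (-9 + 3*(-6) + 6*0)*29) = 42066 + (-(-15)*(-4) + (-9 - 18 + 0)*29) = 42066 + (-3*20 - 27*29) = 42066 + (-60 - 783) = 42066 - 843 = 41223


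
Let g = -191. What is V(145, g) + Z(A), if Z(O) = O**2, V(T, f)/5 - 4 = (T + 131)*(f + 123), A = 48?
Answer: -91516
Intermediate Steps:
V(T, f) = 20 + 5*(123 + f)*(131 + T) (V(T, f) = 20 + 5*((T + 131)*(f + 123)) = 20 + 5*((131 + T)*(123 + f)) = 20 + 5*((123 + f)*(131 + T)) = 20 + 5*(123 + f)*(131 + T))
V(145, g) + Z(A) = (80585 + 615*145 + 655*(-191) + 5*145*(-191)) + 48**2 = (80585 + 89175 - 125105 - 138475) + 2304 = -93820 + 2304 = -91516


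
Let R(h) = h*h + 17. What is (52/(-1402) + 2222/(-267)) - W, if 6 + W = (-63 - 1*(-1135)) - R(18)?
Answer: -137260639/187167 ≈ -733.36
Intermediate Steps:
R(h) = 17 + h² (R(h) = h² + 17 = 17 + h²)
W = 725 (W = -6 + ((-63 - 1*(-1135)) - (17 + 18²)) = -6 + ((-63 + 1135) - (17 + 324)) = -6 + (1072 - 1*341) = -6 + (1072 - 341) = -6 + 731 = 725)
(52/(-1402) + 2222/(-267)) - W = (52/(-1402) + 2222/(-267)) - 1*725 = (52*(-1/1402) + 2222*(-1/267)) - 725 = (-26/701 - 2222/267) - 725 = -1564564/187167 - 725 = -137260639/187167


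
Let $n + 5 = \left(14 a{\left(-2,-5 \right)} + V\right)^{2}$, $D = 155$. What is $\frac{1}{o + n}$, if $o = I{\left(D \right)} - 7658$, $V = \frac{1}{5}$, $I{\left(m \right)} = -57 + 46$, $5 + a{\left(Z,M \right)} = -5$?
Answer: $\frac{25}{296751} \approx 8.4246 \cdot 10^{-5}$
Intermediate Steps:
$a{\left(Z,M \right)} = -10$ ($a{\left(Z,M \right)} = -5 - 5 = -10$)
$I{\left(m \right)} = -11$
$V = \frac{1}{5} \approx 0.2$
$o = -7669$ ($o = -11 - 7658 = -7669$)
$n = \frac{488476}{25}$ ($n = -5 + \left(14 \left(-10\right) + \frac{1}{5}\right)^{2} = -5 + \left(-140 + \frac{1}{5}\right)^{2} = -5 + \left(- \frac{699}{5}\right)^{2} = -5 + \frac{488601}{25} = \frac{488476}{25} \approx 19539.0$)
$\frac{1}{o + n} = \frac{1}{-7669 + \frac{488476}{25}} = \frac{1}{\frac{296751}{25}} = \frac{25}{296751}$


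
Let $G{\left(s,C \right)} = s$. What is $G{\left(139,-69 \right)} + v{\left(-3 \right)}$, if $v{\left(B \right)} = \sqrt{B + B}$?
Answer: $139 + i \sqrt{6} \approx 139.0 + 2.4495 i$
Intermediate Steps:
$v{\left(B \right)} = \sqrt{2} \sqrt{B}$ ($v{\left(B \right)} = \sqrt{2 B} = \sqrt{2} \sqrt{B}$)
$G{\left(139,-69 \right)} + v{\left(-3 \right)} = 139 + \sqrt{2} \sqrt{-3} = 139 + \sqrt{2} i \sqrt{3} = 139 + i \sqrt{6}$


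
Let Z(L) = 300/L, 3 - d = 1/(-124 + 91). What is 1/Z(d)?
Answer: 1/99 ≈ 0.010101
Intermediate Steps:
d = 100/33 (d = 3 - 1/(-124 + 91) = 3 - 1/(-33) = 3 - 1*(-1/33) = 3 + 1/33 = 100/33 ≈ 3.0303)
1/Z(d) = 1/(300/(100/33)) = 1/(300*(33/100)) = 1/99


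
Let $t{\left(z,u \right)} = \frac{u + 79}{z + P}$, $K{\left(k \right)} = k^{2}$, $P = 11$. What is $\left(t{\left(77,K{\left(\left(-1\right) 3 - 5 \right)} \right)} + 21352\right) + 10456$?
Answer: $\frac{254477}{8} \approx 31810.0$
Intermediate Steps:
$t{\left(z,u \right)} = \frac{79 + u}{11 + z}$ ($t{\left(z,u \right)} = \frac{u + 79}{z + 11} = \frac{79 + u}{11 + z}$)
$\left(t{\left(77,K{\left(\left(-1\right) 3 - 5 \right)} \right)} + 21352\right) + 10456 = \left(\frac{79 + \left(\left(-1\right) 3 - 5\right)^{2}}{11 + 77} + 21352\right) + 10456 = \left(\frac{79 + \left(-3 - 5\right)^{2}}{88} + 21352\right) + 10456 = \left(\frac{79 + \left(-8\right)^{2}}{88} + 21352\right) + 10456 = \left(\frac{79 + 64}{88} + 21352\right) + 10456 = \left(\frac{1}{88} \cdot 143 + 21352\right) + 10456 = \left(\frac{13}{8} + 21352\right) + 10456 = \frac{170829}{8} + 10456 = \frac{254477}{8}$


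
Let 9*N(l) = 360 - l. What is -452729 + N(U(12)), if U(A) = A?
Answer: -1358071/3 ≈ -4.5269e+5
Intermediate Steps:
N(l) = 40 - l/9 (N(l) = (360 - l)/9 = 40 - l/9)
-452729 + N(U(12)) = -452729 + (40 - ⅑*12) = -452729 + (40 - 4/3) = -452729 + 116/3 = -1358071/3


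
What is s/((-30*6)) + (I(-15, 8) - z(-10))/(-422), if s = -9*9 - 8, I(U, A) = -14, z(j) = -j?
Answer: 20939/37980 ≈ 0.55132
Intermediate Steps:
s = -89 (s = -81 - 8 = -89)
s/((-30*6)) + (I(-15, 8) - z(-10))/(-422) = -89/((-30*6)) + (-14 - (-1)*(-10))/(-422) = -89/(-180) + (-14 - 1*10)*(-1/422) = -89*(-1/180) + (-14 - 10)*(-1/422) = 89/180 - 24*(-1/422) = 89/180 + 12/211 = 20939/37980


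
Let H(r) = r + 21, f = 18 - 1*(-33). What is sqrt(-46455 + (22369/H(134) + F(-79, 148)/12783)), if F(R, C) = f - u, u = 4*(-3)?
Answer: I*sqrt(20200755528614755)/660455 ≈ 215.2*I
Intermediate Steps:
f = 51 (f = 18 + 33 = 51)
H(r) = 21 + r
u = -12
F(R, C) = 63 (F(R, C) = 51 - 1*(-12) = 51 + 12 = 63)
sqrt(-46455 + (22369/H(134) + F(-79, 148)/12783)) = sqrt(-46455 + (22369/(21 + 134) + 63/12783)) = sqrt(-46455 + (22369/155 + 63*(1/12783))) = sqrt(-46455 + (22369*(1/155) + 21/4261)) = sqrt(-46455 + (22369/155 + 21/4261)) = sqrt(-46455 + 95317564/660455) = sqrt(-30586119461/660455) = I*sqrt(20200755528614755)/660455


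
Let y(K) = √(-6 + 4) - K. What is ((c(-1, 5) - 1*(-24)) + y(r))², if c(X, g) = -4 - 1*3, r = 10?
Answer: (7 + I*√2)² ≈ 47.0 + 19.799*I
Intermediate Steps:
y(K) = -K + I*√2 (y(K) = √(-2) - K = I*√2 - K = -K + I*√2)
c(X, g) = -7 (c(X, g) = -4 - 3 = -7)
((c(-1, 5) - 1*(-24)) + y(r))² = ((-7 - 1*(-24)) + (-1*10 + I*√2))² = ((-7 + 24) + (-10 + I*√2))² = (17 + (-10 + I*√2))² = (7 + I*√2)²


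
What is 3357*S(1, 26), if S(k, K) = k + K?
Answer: 90639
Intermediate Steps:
S(k, K) = K + k
3357*S(1, 26) = 3357*(26 + 1) = 3357*27 = 90639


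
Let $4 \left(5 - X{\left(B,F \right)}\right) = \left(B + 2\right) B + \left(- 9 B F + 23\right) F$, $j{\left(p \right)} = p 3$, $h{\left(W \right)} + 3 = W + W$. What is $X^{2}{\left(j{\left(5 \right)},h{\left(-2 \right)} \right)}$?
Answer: $\frac{42784681}{16} \approx 2.674 \cdot 10^{6}$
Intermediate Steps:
$h{\left(W \right)} = -3 + 2 W$ ($h{\left(W \right)} = -3 + \left(W + W\right) = -3 + 2 W$)
$j{\left(p \right)} = 3 p$
$X{\left(B,F \right)} = 5 - \frac{B \left(2 + B\right)}{4} - \frac{F \left(23 - 9 B F\right)}{4}$ ($X{\left(B,F \right)} = 5 - \frac{\left(B + 2\right) B + \left(- 9 B F + 23\right) F}{4} = 5 - \frac{\left(2 + B\right) B + \left(- 9 B F + 23\right) F}{4} = 5 - \frac{B \left(2 + B\right) + \left(23 - 9 B F\right) F}{4} = 5 - \frac{B \left(2 + B\right) + F \left(23 - 9 B F\right)}{4} = 5 - \left(\frac{B \left(2 + B\right)}{4} + \frac{F \left(23 - 9 B F\right)}{4}\right) = 5 - \frac{B \left(2 + B\right)}{4} - \frac{F \left(23 - 9 B F\right)}{4}$)
$X^{2}{\left(j{\left(5 \right)},h{\left(-2 \right)} \right)} = \left(5 - \frac{23 \left(-3 + 2 \left(-2\right)\right)}{4} - \frac{3 \cdot 5}{2} - \frac{\left(3 \cdot 5\right)^{2}}{4} + \frac{9 \cdot 3 \cdot 5 \left(-3 + 2 \left(-2\right)\right)^{2}}{4}\right)^{2} = \left(5 - \frac{23 \left(-3 - 4\right)}{4} - \frac{15}{2} - \frac{15^{2}}{4} + \frac{9}{4} \cdot 15 \left(-3 - 4\right)^{2}\right)^{2} = \left(5 - - \frac{161}{4} - \frac{15}{2} - \frac{225}{4} + \frac{9}{4} \cdot 15 \left(-7\right)^{2}\right)^{2} = \left(5 + \frac{161}{4} - \frac{15}{2} - \frac{225}{4} + \frac{9}{4} \cdot 15 \cdot 49\right)^{2} = \left(5 + \frac{161}{4} - \frac{15}{2} - \frac{225}{4} + \frac{6615}{4}\right)^{2} = \left(\frac{6541}{4}\right)^{2} = \frac{42784681}{16}$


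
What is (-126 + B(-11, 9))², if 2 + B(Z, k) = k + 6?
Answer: 12769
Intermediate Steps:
B(Z, k) = 4 + k (B(Z, k) = -2 + (k + 6) = -2 + (6 + k) = 4 + k)
(-126 + B(-11, 9))² = (-126 + (4 + 9))² = (-126 + 13)² = (-113)² = 12769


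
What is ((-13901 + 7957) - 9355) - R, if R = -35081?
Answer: 19782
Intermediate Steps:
((-13901 + 7957) - 9355) - R = ((-13901 + 7957) - 9355) - 1*(-35081) = (-5944 - 9355) + 35081 = -15299 + 35081 = 19782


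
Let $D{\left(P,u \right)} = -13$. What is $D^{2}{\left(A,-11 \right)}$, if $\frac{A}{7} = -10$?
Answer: $169$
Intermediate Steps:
$A = -70$ ($A = 7 \left(-10\right) = -70$)
$D^{2}{\left(A,-11 \right)} = \left(-13\right)^{2} = 169$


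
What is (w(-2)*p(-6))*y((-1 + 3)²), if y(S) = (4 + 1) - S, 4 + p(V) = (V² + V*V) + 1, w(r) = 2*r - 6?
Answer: -690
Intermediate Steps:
w(r) = -6 + 2*r
p(V) = -3 + 2*V² (p(V) = -4 + ((V² + V*V) + 1) = -4 + ((V² + V²) + 1) = -4 + (2*V² + 1) = -4 + (1 + 2*V²) = -3 + 2*V²)
y(S) = 5 - S
(w(-2)*p(-6))*y((-1 + 3)²) = ((-6 + 2*(-2))*(-3 + 2*(-6)²))*(5 - (-1 + 3)²) = ((-6 - 4)*(-3 + 2*36))*(5 - 1*2²) = (-10*(-3 + 72))*(5 - 1*4) = (-10*69)*(5 - 4) = -690*1 = -690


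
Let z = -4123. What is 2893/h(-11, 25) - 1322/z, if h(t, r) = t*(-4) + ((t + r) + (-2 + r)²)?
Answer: 12703853/2420201 ≈ 5.2491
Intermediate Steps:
h(t, r) = r + (-2 + r)² - 3*t (h(t, r) = -4*t + ((r + t) + (-2 + r)²) = -4*t + (r + t + (-2 + r)²) = r + (-2 + r)² - 3*t)
2893/h(-11, 25) - 1322/z = 2893/(25 + (-2 + 25)² - 3*(-11)) - 1322/(-4123) = 2893/(25 + 23² + 33) - 1322*(-1/4123) = 2893/(25 + 529 + 33) + 1322/4123 = 2893/587 + 1322/4123 = 12703853/2420201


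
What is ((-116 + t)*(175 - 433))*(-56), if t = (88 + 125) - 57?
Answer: 577920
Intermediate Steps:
t = 156 (t = 213 - 57 = 156)
((-116 + t)*(175 - 433))*(-56) = ((-116 + 156)*(175 - 433))*(-56) = (40*(-258))*(-56) = -10320*(-56) = 577920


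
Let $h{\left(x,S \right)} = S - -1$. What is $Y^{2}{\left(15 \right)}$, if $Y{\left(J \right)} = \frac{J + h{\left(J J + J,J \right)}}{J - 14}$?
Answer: $961$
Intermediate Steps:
$h{\left(x,S \right)} = 1 + S$ ($h{\left(x,S \right)} = S + 1 = 1 + S$)
$Y{\left(J \right)} = \frac{1 + 2 J}{-14 + J}$ ($Y{\left(J \right)} = \frac{J + \left(1 + J\right)}{J - 14} = \frac{1 + 2 J}{-14 + J}$)
$Y^{2}{\left(15 \right)} = \left(\frac{1 + 2 \cdot 15}{-14 + 15}\right)^{2} = \left(\frac{1 + 30}{1}\right)^{2} = \left(1 \cdot 31\right)^{2} = 31^{2} = 961$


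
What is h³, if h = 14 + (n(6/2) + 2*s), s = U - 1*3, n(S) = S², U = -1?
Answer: 3375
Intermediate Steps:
s = -4 (s = -1 - 1*3 = -1 - 3 = -4)
h = 15 (h = 14 + ((6/2)² + 2*(-4)) = 14 + ((6*(½))² - 8) = 14 + (3² - 8) = 14 + (9 - 8) = 14 + 1 = 15)
h³ = 15³ = 3375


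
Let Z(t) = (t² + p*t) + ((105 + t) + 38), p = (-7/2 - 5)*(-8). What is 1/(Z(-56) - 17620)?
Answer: -1/18205 ≈ -5.4930e-5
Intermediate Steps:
p = 68 (p = (-7*½ - 5)*(-8) = (-7/2 - 5)*(-8) = -17/2*(-8) = 68)
Z(t) = 143 + t² + 69*t (Z(t) = (t² + 68*t) + ((105 + t) + 38) = (t² + 68*t) + (143 + t) = 143 + t² + 69*t)
1/(Z(-56) - 17620) = 1/((143 + (-56)² + 69*(-56)) - 17620) = 1/((143 + 3136 - 3864) - 17620) = 1/(-585 - 17620) = 1/(-18205) = -1/18205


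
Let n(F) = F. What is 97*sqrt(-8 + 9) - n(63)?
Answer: 34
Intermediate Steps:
97*sqrt(-8 + 9) - n(63) = 97*sqrt(-8 + 9) - 1*63 = 97*sqrt(1) - 63 = 97*1 - 63 = 97 - 63 = 34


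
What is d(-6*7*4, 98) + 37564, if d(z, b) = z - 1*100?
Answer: 37296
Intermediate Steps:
d(z, b) = -100 + z (d(z, b) = z - 100 = -100 + z)
d(-6*7*4, 98) + 37564 = (-100 - 6*7*4) + 37564 = (-100 - 42*4) + 37564 = (-100 - 168) + 37564 = -268 + 37564 = 37296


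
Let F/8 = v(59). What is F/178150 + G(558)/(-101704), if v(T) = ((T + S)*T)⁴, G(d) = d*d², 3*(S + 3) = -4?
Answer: 445749971839247082827/91725248475 ≈ 4.8596e+9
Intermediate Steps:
S = -13/3 (S = -3 + (⅓)*(-4) = -3 - 4/3 = -13/3 ≈ -4.3333)
G(d) = d³
v(T) = T⁴*(-13/3 + T)⁴ (v(T) = ((T - 13/3)*T)⁴ = ((-13/3 + T)*T)⁴ = (T*(-13/3 + T))⁴ = T⁴*(-13/3 + T)⁴)
F = 70125089048004608/81 (F = 8*((1/81)*59⁴*(-13 + 3*59)⁴) = 8*((1/81)*12117361*(-13 + 177)⁴) = 8*((1/81)*12117361*164⁴) = 8*((1/81)*12117361*723394816) = 8*(8765636131000576/81) = 70125089048004608/81 ≈ 8.6574e+14)
F/178150 + G(558)/(-101704) = (70125089048004608/81)/178150 + 558³/(-101704) = (70125089048004608/81)*(1/178150) + 173741112*(-1/101704) = 35062544524002304/7215075 - 21717639/12713 = 445749971839247082827/91725248475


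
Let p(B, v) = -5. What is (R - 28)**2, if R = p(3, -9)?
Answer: 1089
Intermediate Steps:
R = -5
(R - 28)**2 = (-5 - 28)**2 = (-33)**2 = 1089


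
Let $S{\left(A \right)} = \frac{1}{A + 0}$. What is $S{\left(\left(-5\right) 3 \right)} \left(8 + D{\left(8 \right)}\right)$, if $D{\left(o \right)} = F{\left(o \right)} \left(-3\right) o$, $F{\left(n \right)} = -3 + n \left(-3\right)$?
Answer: $- \frac{656}{15} \approx -43.733$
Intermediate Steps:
$F{\left(n \right)} = -3 - 3 n$
$D{\left(o \right)} = o \left(9 + 9 o\right)$ ($D{\left(o \right)} = \left(-3 - 3 o\right) \left(-3\right) o = \left(9 + 9 o\right) o = o \left(9 + 9 o\right)$)
$S{\left(A \right)} = \frac{1}{A}$
$S{\left(\left(-5\right) 3 \right)} \left(8 + D{\left(8 \right)}\right) = \frac{8 + 9 \cdot 8 \left(1 + 8\right)}{\left(-5\right) 3} = \frac{8 + 9 \cdot 8 \cdot 9}{-15} = - \frac{8 + 648}{15} = \left(- \frac{1}{15}\right) 656 = - \frac{656}{15}$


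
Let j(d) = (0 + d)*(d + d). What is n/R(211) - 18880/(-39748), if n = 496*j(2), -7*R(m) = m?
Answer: -275014192/2096707 ≈ -131.16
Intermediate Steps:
R(m) = -m/7
j(d) = 2*d² (j(d) = d*(2*d) = 2*d²)
n = 3968 (n = 496*(2*2²) = 496*(2*4) = 496*8 = 3968)
n/R(211) - 18880/(-39748) = 3968/((-⅐*211)) - 18880/(-39748) = 3968/(-211/7) - 18880*(-1/39748) = 3968*(-7/211) + 4720/9937 = -27776/211 + 4720/9937 = -275014192/2096707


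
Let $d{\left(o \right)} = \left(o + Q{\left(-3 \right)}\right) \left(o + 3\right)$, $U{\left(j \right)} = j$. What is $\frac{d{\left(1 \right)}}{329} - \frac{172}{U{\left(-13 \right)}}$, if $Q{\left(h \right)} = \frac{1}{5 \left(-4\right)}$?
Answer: $\frac{283187}{21385} \approx 13.242$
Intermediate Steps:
$Q{\left(h \right)} = - \frac{1}{20}$ ($Q{\left(h \right)} = \frac{1}{5} \left(- \frac{1}{4}\right) = - \frac{1}{20}$)
$d{\left(o \right)} = \left(3 + o\right) \left(- \frac{1}{20} + o\right)$ ($d{\left(o \right)} = \left(o - \frac{1}{20}\right) \left(o + 3\right) = \left(- \frac{1}{20} + o\right) \left(3 + o\right) = \left(3 + o\right) \left(- \frac{1}{20} + o\right)$)
$\frac{d{\left(1 \right)}}{329} - \frac{172}{U{\left(-13 \right)}} = \frac{- \frac{3}{20} + 1^{2} + \frac{59}{20} \cdot 1}{329} - \frac{172}{-13} = \left(- \frac{3}{20} + 1 + \frac{59}{20}\right) \frac{1}{329} - - \frac{172}{13} = \frac{19}{5} \cdot \frac{1}{329} + \frac{172}{13} = \frac{19}{1645} + \frac{172}{13} = \frac{283187}{21385}$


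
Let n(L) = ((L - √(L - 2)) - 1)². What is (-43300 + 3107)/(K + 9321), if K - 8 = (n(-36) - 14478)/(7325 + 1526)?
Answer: 355748243*I/(2*(-41278916*I + 37*√38)) ≈ -4.3091 + 2.3809e-5*I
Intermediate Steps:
n(L) = (-1 + L - √(-2 + L))² (n(L) = ((L - √(-2 + L)) - 1)² = (-1 + L - √(-2 + L))²)
K = 56330/8851 + (37 + I*√38)²/8851 (K = 8 + ((1 + √(-2 - 36) - 1*(-36))² - 14478)/(7325 + 1526) = 8 + ((1 + √(-38) + 36)² - 14478)/8851 = 8 + ((1 + I*√38 + 36)² - 14478)*(1/8851) = 8 + ((37 + I*√38)² - 14478)*(1/8851) = 8 + (-14478 + (37 + I*√38)²)*(1/8851) = 8 + (-14478/8851 + (37 + I*√38)²/8851) = 56330/8851 + (37 + I*√38)²/8851 ≈ 6.5146 + 0.051538*I)
(-43300 + 3107)/(K + 9321) = (-43300 + 3107)/((57661/8851 + 74*I*√38/8851) + 9321) = -40193/(82557832/8851 + 74*I*√38/8851)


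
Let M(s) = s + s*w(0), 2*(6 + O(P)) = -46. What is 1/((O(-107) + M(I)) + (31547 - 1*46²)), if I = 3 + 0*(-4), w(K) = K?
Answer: 1/29405 ≈ 3.4008e-5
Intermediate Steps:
O(P) = -29 (O(P) = -6 + (½)*(-46) = -6 - 23 = -29)
I = 3 (I = 3 + 0 = 3)
M(s) = s (M(s) = s + s*0 = s + 0 = s)
1/((O(-107) + M(I)) + (31547 - 1*46²)) = 1/((-29 + 3) + (31547 - 1*46²)) = 1/(-26 + (31547 - 1*2116)) = 1/(-26 + (31547 - 2116)) = 1/(-26 + 29431) = 1/29405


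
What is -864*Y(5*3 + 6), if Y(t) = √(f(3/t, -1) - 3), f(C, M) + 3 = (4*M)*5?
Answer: -864*I*√26 ≈ -4405.6*I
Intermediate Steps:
f(C, M) = -3 + 20*M (f(C, M) = -3 + (4*M)*5 = -3 + 20*M)
Y(t) = I*√26 (Y(t) = √((-3 + 20*(-1)) - 3) = √((-3 - 20) - 3) = √(-23 - 3) = √(-26) = I*√26)
-864*Y(5*3 + 6) = -864*I*√26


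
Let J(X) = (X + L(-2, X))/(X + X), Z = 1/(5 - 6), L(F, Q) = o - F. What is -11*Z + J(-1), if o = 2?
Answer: 19/2 ≈ 9.5000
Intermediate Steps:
L(F, Q) = 2 - F
Z = -1 (Z = 1/(-1) = -1)
J(X) = (4 + X)/(2*X) (J(X) = (X + (2 - 1*(-2)))/(X + X) = (X + (2 + 2))/((2*X)) = (X + 4)*(1/(2*X)) = (4 + X)*(1/(2*X)) = (4 + X)/(2*X))
-11*Z + J(-1) = -11*(-1) + (½)*(4 - 1)/(-1) = 11 + (½)*(-1)*3 = 11 - 3/2 = 19/2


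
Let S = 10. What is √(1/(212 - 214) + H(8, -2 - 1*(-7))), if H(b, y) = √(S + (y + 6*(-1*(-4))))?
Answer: √(-2 + 4*√39)/2 ≈ 2.3969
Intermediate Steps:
H(b, y) = √(34 + y) (H(b, y) = √(10 + (y + 6*(-1*(-4)))) = √(10 + (y + 6*4)) = √(10 + (y + 24)) = √(10 + (24 + y)) = √(34 + y))
√(1/(212 - 214) + H(8, -2 - 1*(-7))) = √(1/(212 - 214) + √(34 + (-2 - 1*(-7)))) = √(1/(-2) + √(34 + (-2 + 7))) = √(-½ + √(34 + 5)) = √(-½ + √39)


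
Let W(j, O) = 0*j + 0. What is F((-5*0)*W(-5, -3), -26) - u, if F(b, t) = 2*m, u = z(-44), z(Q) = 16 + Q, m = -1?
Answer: 26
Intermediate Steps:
W(j, O) = 0 (W(j, O) = 0 + 0 = 0)
u = -28 (u = 16 - 44 = -28)
F(b, t) = -2 (F(b, t) = 2*(-1) = -2)
F((-5*0)*W(-5, -3), -26) - u = -2 - 1*(-28) = -2 + 28 = 26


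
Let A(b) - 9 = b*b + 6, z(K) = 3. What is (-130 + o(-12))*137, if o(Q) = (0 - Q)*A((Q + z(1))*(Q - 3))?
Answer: 29968750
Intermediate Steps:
A(b) = 15 + b**2 (A(b) = 9 + (b*b + 6) = 9 + (b**2 + 6) = 9 + (6 + b**2) = 15 + b**2)
o(Q) = -Q*(15 + (-3 + Q)**2*(3 + Q)**2) (o(Q) = (0 - Q)*(15 + ((Q + 3)*(Q - 3))**2) = (-Q)*(15 + ((3 + Q)*(-3 + Q))**2) = (-Q)*(15 + ((-3 + Q)*(3 + Q))**2) = (-Q)*(15 + (-3 + Q)**2*(3 + Q)**2) = -Q*(15 + (-3 + Q)**2*(3 + Q)**2))
(-130 + o(-12))*137 = (-130 - 1*(-12)*(15 + (-9 + (-12)**2)**2))*137 = (-130 - 1*(-12)*(15 + (-9 + 144)**2))*137 = (-130 - 1*(-12)*(15 + 135**2))*137 = (-130 - 1*(-12)*(15 + 18225))*137 = (-130 - 1*(-12)*18240)*137 = (-130 + 218880)*137 = 218750*137 = 29968750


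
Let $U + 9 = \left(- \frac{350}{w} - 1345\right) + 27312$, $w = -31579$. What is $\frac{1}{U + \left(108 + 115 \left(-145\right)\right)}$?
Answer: $\frac{31579}{296558739} \approx 0.00010648$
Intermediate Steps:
$U = \frac{819728032}{31579}$ ($U = -9 + \left(\left(- \frac{350}{-31579} - 1345\right) + 27312\right) = -9 + \left(\left(\left(-350\right) \left(- \frac{1}{31579}\right) - 1345\right) + 27312\right) = -9 + \left(\left(\frac{350}{31579} - 1345\right) + 27312\right) = -9 + \left(- \frac{42473405}{31579} + 27312\right) = -9 + \frac{820012243}{31579} = \frac{819728032}{31579} \approx 25958.0$)
$\frac{1}{U + \left(108 + 115 \left(-145\right)\right)} = \frac{1}{\frac{819728032}{31579} + \left(108 + 115 \left(-145\right)\right)} = \frac{1}{\frac{819728032}{31579} + \left(108 - 16675\right)} = \frac{1}{\frac{819728032}{31579} - 16567} = \frac{1}{\frac{296558739}{31579}} = \frac{31579}{296558739}$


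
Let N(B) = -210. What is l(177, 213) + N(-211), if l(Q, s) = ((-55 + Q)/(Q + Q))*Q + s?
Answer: 64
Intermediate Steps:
l(Q, s) = -55/2 + s + Q/2 (l(Q, s) = ((-55 + Q)/((2*Q)))*Q + s = ((-55 + Q)*(1/(2*Q)))*Q + s = ((-55 + Q)/(2*Q))*Q + s = (-55/2 + Q/2) + s = -55/2 + s + Q/2)
l(177, 213) + N(-211) = (-55/2 + 213 + (½)*177) - 210 = (-55/2 + 213 + 177/2) - 210 = 274 - 210 = 64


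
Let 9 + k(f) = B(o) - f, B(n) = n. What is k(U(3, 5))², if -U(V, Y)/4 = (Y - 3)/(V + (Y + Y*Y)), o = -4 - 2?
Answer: 237169/1089 ≈ 217.79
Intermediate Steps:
o = -6
U(V, Y) = -4*(-3 + Y)/(V + Y + Y²) (U(V, Y) = -4*(Y - 3)/(V + (Y + Y*Y)) = -4*(-3 + Y)/(V + (Y + Y²)) = -4*(-3 + Y)/(V + Y + Y²))
k(f) = -15 - f (k(f) = -9 + (-6 - f) = -15 - f)
k(U(3, 5))² = (-15 - 4*(3 - 1*5)/(3 + 5 + 5²))² = (-15 - 4*(3 - 5)/(3 + 5 + 25))² = (-15 - 4*(-2)/33)² = (-15 - 1*(-8/33))² = (-15 + 8/33)² = (-487/33)² = 237169/1089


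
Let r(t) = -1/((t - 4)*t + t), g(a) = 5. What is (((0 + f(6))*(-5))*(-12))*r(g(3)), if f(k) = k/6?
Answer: -6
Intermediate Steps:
f(k) = k/6 (f(k) = k*(⅙) = k/6)
r(t) = -1/(t + t*(-4 + t)) (r(t) = -1/((-4 + t)*t + t) = -1/(t*(-4 + t) + t) = -1/(t + t*(-4 + t)))
(((0 + f(6))*(-5))*(-12))*r(g(3)) = (((0 + (⅙)*6)*(-5))*(-12))*(-1/(5*(-3 + 5))) = (((0 + 1)*(-5))*(-12))*(-1*⅕/2) = ((1*(-5))*(-12))*(-1*⅕*½) = -5*(-12)*(-⅒) = 60*(-⅒) = -6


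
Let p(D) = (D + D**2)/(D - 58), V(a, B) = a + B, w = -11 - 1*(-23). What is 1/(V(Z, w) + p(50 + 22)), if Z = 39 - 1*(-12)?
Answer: 7/3069 ≈ 0.0022809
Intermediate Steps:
Z = 51 (Z = 39 + 12 = 51)
w = 12 (w = -11 + 23 = 12)
V(a, B) = B + a
p(D) = (D + D**2)/(-58 + D)
1/(V(Z, w) + p(50 + 22)) = 1/((12 + 51) + (50 + 22)*(1 + (50 + 22))/(-58 + (50 + 22))) = 1/(63 + 72*(1 + 72)/(-58 + 72)) = 1/(63 + 72*73/14) = 1/(63 + 72*(1/14)*73) = 1/(63 + 2628/7) = 1/(3069/7) = 7/3069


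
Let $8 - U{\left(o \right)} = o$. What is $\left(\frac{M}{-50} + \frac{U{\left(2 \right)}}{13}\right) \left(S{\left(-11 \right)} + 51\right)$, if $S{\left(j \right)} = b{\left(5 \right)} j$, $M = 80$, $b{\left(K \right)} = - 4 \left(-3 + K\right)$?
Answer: $- \frac{10286}{65} \approx -158.25$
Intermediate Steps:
$U{\left(o \right)} = 8 - o$
$b{\left(K \right)} = 12 - 4 K$
$S{\left(j \right)} = - 8 j$ ($S{\left(j \right)} = \left(12 - 20\right) j = - 8 j$)
$\left(\frac{M}{-50} + \frac{U{\left(2 \right)}}{13}\right) \left(S{\left(-11 \right)} + 51\right) = \left(\frac{80}{-50} + \frac{8 - 2}{13}\right) \left(\left(-8\right) \left(-11\right) + 51\right) = \left(80 \left(- \frac{1}{50}\right) + \left(8 - 2\right) \frac{1}{13}\right) \left(88 + 51\right) = \left(- \frac{8}{5} + 6 \cdot \frac{1}{13}\right) 139 = \left(- \frac{8}{5} + \frac{6}{13}\right) 139 = \left(- \frac{74}{65}\right) 139 = - \frac{10286}{65}$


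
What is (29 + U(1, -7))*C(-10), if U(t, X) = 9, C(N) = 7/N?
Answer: -133/5 ≈ -26.600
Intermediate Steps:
(29 + U(1, -7))*C(-10) = (29 + 9)*(7/(-10)) = 38*(7*(-1/10)) = 38*(-7/10) = -133/5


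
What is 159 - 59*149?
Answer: -8632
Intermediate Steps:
159 - 59*149 = 159 - 8791 = -8632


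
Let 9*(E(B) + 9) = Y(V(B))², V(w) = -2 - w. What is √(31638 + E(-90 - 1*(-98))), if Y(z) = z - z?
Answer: √31629 ≈ 177.85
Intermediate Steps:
Y(z) = 0
E(B) = -9 (E(B) = -9 + (⅑)*0² = -9 + (⅑)*0 = -9 + 0 = -9)
√(31638 + E(-90 - 1*(-98))) = √(31638 - 9) = √31629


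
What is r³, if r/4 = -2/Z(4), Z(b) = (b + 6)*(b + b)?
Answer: -1/1000 ≈ -0.0010000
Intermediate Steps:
Z(b) = 2*b*(6 + b) (Z(b) = (6 + b)*(2*b) = 2*b*(6 + b))
r = -⅒ (r = 4*(-2*1/(8*(6 + 4))) = 4*(-2/(2*4*10)) = 4*(-2/80) = 4*(-2*1/80) = 4*(-1/40) = -⅒ ≈ -0.10000)
r³ = (-⅒)³ = -1/1000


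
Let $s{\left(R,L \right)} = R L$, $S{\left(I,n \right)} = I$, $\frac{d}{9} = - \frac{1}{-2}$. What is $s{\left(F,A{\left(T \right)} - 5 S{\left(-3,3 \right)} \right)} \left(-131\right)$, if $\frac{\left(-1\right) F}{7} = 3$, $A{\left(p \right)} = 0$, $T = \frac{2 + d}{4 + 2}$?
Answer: $41265$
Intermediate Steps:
$d = \frac{9}{2}$ ($d = 9 \left(- \frac{1}{-2}\right) = 9 \left(\left(-1\right) \left(- \frac{1}{2}\right)\right) = 9 \cdot \frac{1}{2} = \frac{9}{2} \approx 4.5$)
$T = \frac{13}{12}$ ($T = \frac{2 + \frac{9}{2}}{4 + 2} = \frac{13}{2 \cdot 6} = \frac{13}{2} \cdot \frac{1}{6} = \frac{13}{12} \approx 1.0833$)
$F = -21$ ($F = \left(-7\right) 3 = -21$)
$s{\left(R,L \right)} = L R$
$s{\left(F,A{\left(T \right)} - 5 S{\left(-3,3 \right)} \right)} \left(-131\right) = \left(0 - -15\right) \left(-21\right) \left(-131\right) = \left(0 + 15\right) \left(-21\right) \left(-131\right) = 15 \left(-21\right) \left(-131\right) = \left(-315\right) \left(-131\right) = 41265$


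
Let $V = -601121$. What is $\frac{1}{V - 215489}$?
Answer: $- \frac{1}{816610} \approx -1.2246 \cdot 10^{-6}$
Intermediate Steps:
$\frac{1}{V - 215489} = \frac{1}{-601121 - 215489} = \frac{1}{-816610} = - \frac{1}{816610}$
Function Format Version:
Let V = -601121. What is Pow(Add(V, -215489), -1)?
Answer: Rational(-1, 816610) ≈ -1.2246e-6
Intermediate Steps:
Pow(Add(V, -215489), -1) = Pow(Add(-601121, -215489), -1) = Pow(-816610, -1) = Rational(-1, 816610)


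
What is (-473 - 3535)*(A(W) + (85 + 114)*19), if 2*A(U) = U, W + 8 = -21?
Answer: -15096132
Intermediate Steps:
W = -29 (W = -8 - 21 = -29)
A(U) = U/2
(-473 - 3535)*(A(W) + (85 + 114)*19) = (-473 - 3535)*((½)*(-29) + (85 + 114)*19) = -4008*(-29/2 + 199*19) = -4008*(-29/2 + 3781) = -4008*7533/2 = -15096132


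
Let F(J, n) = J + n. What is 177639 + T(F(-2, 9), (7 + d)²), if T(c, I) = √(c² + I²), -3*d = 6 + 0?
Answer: 177639 + √674 ≈ 1.7767e+5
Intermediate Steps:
d = -2 (d = -(6 + 0)/3 = -⅓*6 = -2)
T(c, I) = √(I² + c²)
177639 + T(F(-2, 9), (7 + d)²) = 177639 + √(((7 - 2)²)² + (-2 + 9)²) = 177639 + √((5²)² + 7²) = 177639 + √(25² + 49) = 177639 + √(625 + 49) = 177639 + √674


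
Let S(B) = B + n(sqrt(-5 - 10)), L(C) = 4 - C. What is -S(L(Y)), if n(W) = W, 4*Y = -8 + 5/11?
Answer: -259/44 - I*sqrt(15) ≈ -5.8864 - 3.873*I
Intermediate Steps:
Y = -83/44 (Y = (-8 + 5/11)/4 = (1/4)*(-83/11) = -83/44 ≈ -1.8864)
S(B) = B + I*sqrt(15) (S(B) = B + sqrt(-5 - 10) = B + sqrt(-15) = B + I*sqrt(15))
-S(L(Y)) = -((4 - 1*(-83/44)) + I*sqrt(15)) = -((4 + 83/44) + I*sqrt(15)) = -(259/44 + I*sqrt(15)) = -259/44 - I*sqrt(15)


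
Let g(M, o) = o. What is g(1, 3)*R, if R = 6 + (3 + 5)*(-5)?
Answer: -102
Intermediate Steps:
R = -34 (R = 6 + 8*(-5) = 6 - 40 = -34)
g(1, 3)*R = 3*(-34) = -102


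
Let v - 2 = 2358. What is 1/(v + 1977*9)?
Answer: 1/20153 ≈ 4.9620e-5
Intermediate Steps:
v = 2360 (v = 2 + 2358 = 2360)
1/(v + 1977*9) = 1/(2360 + 1977*9) = 1/(2360 + 17793) = 1/20153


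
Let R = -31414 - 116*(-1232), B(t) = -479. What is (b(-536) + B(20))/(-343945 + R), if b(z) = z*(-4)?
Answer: -1665/232447 ≈ -0.0071629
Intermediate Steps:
b(z) = -4*z
R = 111498 (R = -31414 - 1*(-142912) = -31414 + 142912 = 111498)
(b(-536) + B(20))/(-343945 + R) = (-4*(-536) - 479)/(-343945 + 111498) = (2144 - 479)/(-232447) = 1665*(-1/232447) = -1665/232447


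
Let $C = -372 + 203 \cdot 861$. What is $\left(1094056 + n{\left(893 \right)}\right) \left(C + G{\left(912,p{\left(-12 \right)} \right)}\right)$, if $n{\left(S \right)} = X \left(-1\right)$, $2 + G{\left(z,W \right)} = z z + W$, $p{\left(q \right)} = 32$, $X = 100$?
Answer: $1100722117860$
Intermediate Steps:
$G{\left(z,W \right)} = -2 + W + z^{2}$ ($G{\left(z,W \right)} = -2 + \left(z z + W\right) = -2 + \left(z^{2} + W\right) = -2 + \left(W + z^{2}\right) = -2 + W + z^{2}$)
$n{\left(S \right)} = -100$ ($n{\left(S \right)} = 100 \left(-1\right) = -100$)
$C = 174411$ ($C = -372 + 174783 = 174411$)
$\left(1094056 + n{\left(893 \right)}\right) \left(C + G{\left(912,p{\left(-12 \right)} \right)}\right) = \left(1094056 - 100\right) \left(174411 + \left(-2 + 32 + 912^{2}\right)\right) = 1093956 \left(174411 + \left(-2 + 32 + 831744\right)\right) = 1093956 \left(174411 + 831774\right) = 1093956 \cdot 1006185 = 1100722117860$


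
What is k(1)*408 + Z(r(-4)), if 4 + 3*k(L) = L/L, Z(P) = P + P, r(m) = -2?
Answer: -412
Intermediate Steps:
Z(P) = 2*P
k(L) = -1 (k(L) = -4/3 + (L/L)/3 = -4/3 + (⅓)*1 = -4/3 + ⅓ = -1)
k(1)*408 + Z(r(-4)) = -1*408 + 2*(-2) = -408 - 4 = -412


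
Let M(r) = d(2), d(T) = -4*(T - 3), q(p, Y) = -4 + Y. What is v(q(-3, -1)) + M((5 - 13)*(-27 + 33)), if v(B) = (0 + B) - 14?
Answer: -15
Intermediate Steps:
d(T) = 12 - 4*T (d(T) = -4*(-3 + T) = 12 - 4*T)
M(r) = 4 (M(r) = 12 - 4*2 = 12 - 8 = 4)
v(B) = -14 + B (v(B) = B - 14 = -14 + B)
v(q(-3, -1)) + M((5 - 13)*(-27 + 33)) = (-14 + (-4 - 1)) + 4 = (-14 - 5) + 4 = -19 + 4 = -15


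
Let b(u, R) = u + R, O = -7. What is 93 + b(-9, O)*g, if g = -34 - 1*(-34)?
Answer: 93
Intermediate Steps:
g = 0 (g = -34 + 34 = 0)
b(u, R) = R + u
93 + b(-9, O)*g = 93 + (-7 - 9)*0 = 93 - 16*0 = 93 + 0 = 93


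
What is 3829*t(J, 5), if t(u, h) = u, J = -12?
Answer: -45948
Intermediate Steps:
3829*t(J, 5) = 3829*(-12) = -45948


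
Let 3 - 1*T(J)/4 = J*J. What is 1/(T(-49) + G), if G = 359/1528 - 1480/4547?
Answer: -6947816/66644080139 ≈ -0.00010425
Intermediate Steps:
T(J) = 12 - 4*J² (T(J) = 12 - 4*J*J = 12 - 4*J²)
G = -629067/6947816 (G = 359*(1/1528) - 1480*1/4547 = 359/1528 - 1480/4547 = -629067/6947816 ≈ -0.090542)
1/(T(-49) + G) = 1/((12 - 4*(-49)²) - 629067/6947816) = 1/((12 - 4*2401) - 629067/6947816) = 1/((12 - 9604) - 629067/6947816) = 1/(-9592 - 629067/6947816) = 1/(-66644080139/6947816) = -6947816/66644080139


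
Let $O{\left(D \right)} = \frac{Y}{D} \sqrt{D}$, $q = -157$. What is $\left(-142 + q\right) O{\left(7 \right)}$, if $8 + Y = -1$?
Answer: $\frac{2691 \sqrt{7}}{7} \approx 1017.1$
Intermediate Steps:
$Y = -9$ ($Y = -8 - 1 = -9$)
$O{\left(D \right)} = - \frac{9}{\sqrt{D}}$ ($O{\left(D \right)} = - \frac{9}{D} \sqrt{D} = - \frac{9}{\sqrt{D}}$)
$\left(-142 + q\right) O{\left(7 \right)} = \left(-142 - 157\right) \left(- \frac{9}{\sqrt{7}}\right) = - 299 \left(- 9 \frac{\sqrt{7}}{7}\right) = - 299 \left(- \frac{9 \sqrt{7}}{7}\right) = \frac{2691 \sqrt{7}}{7}$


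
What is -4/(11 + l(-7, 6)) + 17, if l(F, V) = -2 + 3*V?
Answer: 455/27 ≈ 16.852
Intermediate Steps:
-4/(11 + l(-7, 6)) + 17 = -4/(11 + (-2 + 3*6)) + 17 = -4/(11 + (-2 + 18)) + 17 = -4/(11 + 16) + 17 = -4/27 + 17 = 455/27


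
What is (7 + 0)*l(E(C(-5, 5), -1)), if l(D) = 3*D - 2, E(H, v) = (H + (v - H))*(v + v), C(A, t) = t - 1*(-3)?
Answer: 28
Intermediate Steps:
C(A, t) = 3 + t (C(A, t) = t + 3 = 3 + t)
E(H, v) = 2*v² (E(H, v) = v*(2*v) = 2*v²)
l(D) = -2 + 3*D
(7 + 0)*l(E(C(-5, 5), -1)) = (7 + 0)*(-2 + 3*(2*(-1)²)) = 7*(-2 + 3*(2*1)) = 7*(-2 + 3*2) = 7*(-2 + 6) = 7*4 = 28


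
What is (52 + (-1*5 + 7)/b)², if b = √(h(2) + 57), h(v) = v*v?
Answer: 164948/61 + 208*√61/61 ≈ 2730.7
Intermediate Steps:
h(v) = v²
b = √61 (b = √(2² + 57) = √(4 + 57) = √61 ≈ 7.8102)
(52 + (-1*5 + 7)/b)² = (52 + (-1*5 + 7)/(√61))² = (52 + (-5 + 7)*(√61/61))² = (52 + 2*(√61/61))² = (52 + 2*√61/61)²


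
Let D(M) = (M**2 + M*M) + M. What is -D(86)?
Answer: -14878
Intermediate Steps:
D(M) = M + 2*M**2 (D(M) = (M**2 + M**2) + M = 2*M**2 + M = M + 2*M**2)
-D(86) = -86*(1 + 2*86) = -86*(1 + 172) = -86*173 = -1*14878 = -14878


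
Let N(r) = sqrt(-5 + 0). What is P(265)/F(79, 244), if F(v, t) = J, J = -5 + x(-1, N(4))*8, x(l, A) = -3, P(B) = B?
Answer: -265/29 ≈ -9.1379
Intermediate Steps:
N(r) = I*sqrt(5) (N(r) = sqrt(-5) = I*sqrt(5))
J = -29 (J = -5 - 3*8 = -5 - 24 = -29)
F(v, t) = -29
P(265)/F(79, 244) = 265/(-29) = 265*(-1/29) = -265/29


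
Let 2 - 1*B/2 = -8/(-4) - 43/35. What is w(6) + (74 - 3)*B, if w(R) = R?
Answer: 6316/35 ≈ 180.46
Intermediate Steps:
B = 86/35 (B = 4 - 2*(-8/(-4) - 43/35) = 4 - 2*(-8*(-1/4) - 43*1/35) = 4 - 2*(2 - 43/35) = 4 - 2*27/35 = 4 - 54/35 = 86/35 ≈ 2.4571)
w(6) + (74 - 3)*B = 6 + (74 - 3)*(86/35) = 6 + 71*(86/35) = 6 + 6106/35 = 6316/35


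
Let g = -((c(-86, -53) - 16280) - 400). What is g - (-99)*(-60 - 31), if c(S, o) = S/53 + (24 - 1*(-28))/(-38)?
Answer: 7727709/1007 ≈ 7674.0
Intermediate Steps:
c(S, o) = -26/19 + S/53 (c(S, o) = S*(1/53) + (24 + 28)*(-1/38) = S/53 + 52*(-1/38) = S/53 - 26/19 = -26/19 + S/53)
g = 16799772/1007 (g = -(((-26/19 + (1/53)*(-86)) - 16280) - 400) = -(((-26/19 - 86/53) - 16280) - 400) = -((-3012/1007 - 16280) - 400) = -(-16396972/1007 - 400) = -1*(-16799772/1007) = 16799772/1007 ≈ 16683.)
g - (-99)*(-60 - 31) = 16799772/1007 - (-99)*(-60 - 31) = 16799772/1007 - (-99)*(-91) = 16799772/1007 - 1*9009 = 16799772/1007 - 9009 = 7727709/1007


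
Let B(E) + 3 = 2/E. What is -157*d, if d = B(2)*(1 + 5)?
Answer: 1884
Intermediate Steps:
B(E) = -3 + 2/E
d = -12 (d = (-3 + 2/2)*(1 + 5) = (-3 + 2*(½))*6 = (-3 + 1)*6 = -2*6 = -12)
-157*d = -157*(-12) = 1884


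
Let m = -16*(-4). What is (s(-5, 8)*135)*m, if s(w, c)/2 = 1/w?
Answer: -3456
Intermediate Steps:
s(w, c) = 2/w
m = 64
(s(-5, 8)*135)*m = ((2/(-5))*135)*64 = ((2*(-⅕))*135)*64 = -⅖*135*64 = -54*64 = -3456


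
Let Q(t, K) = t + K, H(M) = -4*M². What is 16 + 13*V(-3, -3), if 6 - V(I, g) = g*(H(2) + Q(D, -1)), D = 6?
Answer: -335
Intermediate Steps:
Q(t, K) = K + t
V(I, g) = 6 + 11*g (V(I, g) = 6 - g*(-4*2² + (-1 + 6)) = 6 - g*(-4*4 + 5) = 6 - g*(-16 + 5) = 6 - g*(-11) = 6 - (-11)*g = 6 + 11*g)
16 + 13*V(-3, -3) = 16 + 13*(6 + 11*(-3)) = 16 + 13*(6 - 33) = 16 + 13*(-27) = 16 - 351 = -335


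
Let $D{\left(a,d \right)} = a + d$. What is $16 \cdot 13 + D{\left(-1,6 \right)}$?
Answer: $213$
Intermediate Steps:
$16 \cdot 13 + D{\left(-1,6 \right)} = 16 \cdot 13 + \left(-1 + 6\right) = 208 + 5 = 213$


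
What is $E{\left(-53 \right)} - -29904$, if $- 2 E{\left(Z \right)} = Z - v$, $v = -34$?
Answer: $\frac{59827}{2} \approx 29914.0$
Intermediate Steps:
$E{\left(Z \right)} = -17 - \frac{Z}{2}$ ($E{\left(Z \right)} = - \frac{Z - -34}{2} = - \frac{Z + 34}{2} = - \frac{34 + Z}{2} = -17 - \frac{Z}{2}$)
$E{\left(-53 \right)} - -29904 = \left(-17 - - \frac{53}{2}\right) - -29904 = \left(-17 + \frac{53}{2}\right) + 29904 = \frac{19}{2} + 29904 = \frac{59827}{2}$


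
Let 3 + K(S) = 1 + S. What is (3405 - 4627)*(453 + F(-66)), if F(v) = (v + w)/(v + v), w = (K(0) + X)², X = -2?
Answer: -18282953/33 ≈ -5.5403e+5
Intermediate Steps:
K(S) = -2 + S (K(S) = -3 + (1 + S) = -2 + S)
w = 16 (w = ((-2 + 0) - 2)² = (-2 - 2)² = (-4)² = 16)
F(v) = (16 + v)/(2*v) (F(v) = (v + 16)/(v + v) = (16 + v)/((2*v)) = (16 + v)*(1/(2*v)) = (16 + v)/(2*v))
(3405 - 4627)*(453 + F(-66)) = (3405 - 4627)*(453 + (½)*(16 - 66)/(-66)) = -1222*(453 + (½)*(-1/66)*(-50)) = -1222*(453 + 25/66) = -1222*29923/66 = -18282953/33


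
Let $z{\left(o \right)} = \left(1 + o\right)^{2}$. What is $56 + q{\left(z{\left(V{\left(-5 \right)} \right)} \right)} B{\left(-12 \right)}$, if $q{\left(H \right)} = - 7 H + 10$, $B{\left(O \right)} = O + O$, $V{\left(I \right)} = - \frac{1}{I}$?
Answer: $\frac{1448}{25} \approx 57.92$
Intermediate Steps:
$B{\left(O \right)} = 2 O$
$q{\left(H \right)} = 10 - 7 H$
$56 + q{\left(z{\left(V{\left(-5 \right)} \right)} \right)} B{\left(-12 \right)} = 56 + \left(10 - 7 \left(1 - \frac{1}{-5}\right)^{2}\right) 2 \left(-12\right) = 56 + \left(10 - 7 \left(1 - - \frac{1}{5}\right)^{2}\right) \left(-24\right) = 56 + \left(10 - 7 \left(1 + \frac{1}{5}\right)^{2}\right) \left(-24\right) = 56 + \left(10 - 7 \left(\frac{6}{5}\right)^{2}\right) \left(-24\right) = 56 + \left(10 - \frac{252}{25}\right) \left(-24\right) = 56 - - \frac{48}{25} = 56 + \frac{48}{25} = \frac{1448}{25}$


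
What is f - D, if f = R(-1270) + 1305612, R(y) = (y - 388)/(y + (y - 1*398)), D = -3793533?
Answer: 7490644834/1469 ≈ 5.0991e+6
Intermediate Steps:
R(y) = (-388 + y)/(-398 + 2*y) (R(y) = (-388 + y)/(y + (y - 398)) = (-388 + y)/(y + (-398 + y)) = (-388 + y)/(-398 + 2*y))
f = 1917944857/1469 (f = (-388 - 1270)/(2*(-199 - 1270)) + 1305612 = (1/2)*(-1658)/(-1469) + 1305612 = (1/2)*(-1/1469)*(-1658) + 1305612 = 829/1469 + 1305612 = 1917944857/1469 ≈ 1.3056e+6)
f - D = 1917944857/1469 - 1*(-3793533) = 1917944857/1469 + 3793533 = 7490644834/1469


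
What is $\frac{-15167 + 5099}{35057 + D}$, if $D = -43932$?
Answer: $\frac{10068}{8875} \approx 1.1344$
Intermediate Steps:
$\frac{-15167 + 5099}{35057 + D} = \frac{-15167 + 5099}{35057 - 43932} = - \frac{10068}{-8875} = \left(-10068\right) \left(- \frac{1}{8875}\right) = \frac{10068}{8875}$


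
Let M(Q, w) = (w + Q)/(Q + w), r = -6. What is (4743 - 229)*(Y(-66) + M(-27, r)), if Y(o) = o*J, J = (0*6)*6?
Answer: 4514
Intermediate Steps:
J = 0 (J = 0*6 = 0)
Y(o) = 0 (Y(o) = o*0 = 0)
M(Q, w) = 1 (M(Q, w) = (Q + w)/(Q + w) = 1)
(4743 - 229)*(Y(-66) + M(-27, r)) = (4743 - 229)*(0 + 1) = 4514*1 = 4514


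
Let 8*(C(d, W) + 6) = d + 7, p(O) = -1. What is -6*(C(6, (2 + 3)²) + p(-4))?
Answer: 129/4 ≈ 32.250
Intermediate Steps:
C(d, W) = -41/8 + d/8 (C(d, W) = -6 + (d + 7)/8 = -6 + (7 + d)/8 = -6 + (7/8 + d/8) = -41/8 + d/8)
-6*(C(6, (2 + 3)²) + p(-4)) = -6*((-41/8 + (⅛)*6) - 1) = -6*((-41/8 + ¾) - 1) = -6*(-35/8 - 1) = -6*(-43/8) = 129/4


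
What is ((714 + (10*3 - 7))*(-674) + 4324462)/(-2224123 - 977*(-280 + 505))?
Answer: -956931/610987 ≈ -1.5662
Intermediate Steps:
((714 + (10*3 - 7))*(-674) + 4324462)/(-2224123 - 977*(-280 + 505)) = ((714 + (30 - 7))*(-674) + 4324462)/(-2224123 - 977*225) = ((714 + 23)*(-674) + 4324462)/(-2224123 - 219825) = (737*(-674) + 4324462)/(-2443948) = (-496738 + 4324462)*(-1/2443948) = 3827724*(-1/2443948) = -956931/610987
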